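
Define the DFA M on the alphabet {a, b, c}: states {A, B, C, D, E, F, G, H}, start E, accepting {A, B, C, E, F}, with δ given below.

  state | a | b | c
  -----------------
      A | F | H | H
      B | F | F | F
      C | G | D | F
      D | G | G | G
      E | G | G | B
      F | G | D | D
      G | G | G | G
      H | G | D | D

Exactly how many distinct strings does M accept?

5

The useful subgraph on states {B, E, F} is acyclic, so L(M) is finite; the longest accepting path visits 3 useful states, giving maximum string length 2.
Counting accepting paths from E by length: 1 of length 0, 1 of length 1, 3 of length 2. Total 5.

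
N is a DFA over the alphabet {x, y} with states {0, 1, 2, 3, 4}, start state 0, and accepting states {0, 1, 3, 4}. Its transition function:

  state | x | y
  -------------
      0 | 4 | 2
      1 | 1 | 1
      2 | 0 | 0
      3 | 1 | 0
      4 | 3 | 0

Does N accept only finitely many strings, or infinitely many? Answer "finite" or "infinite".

State 0 is reachable from the start and can reach an accepting state, and it lies on the cycle 0 → 2 → 0.
Traversing that cycle any number of times yields accepted strings of unbounded length, so the language is infinite.

infinite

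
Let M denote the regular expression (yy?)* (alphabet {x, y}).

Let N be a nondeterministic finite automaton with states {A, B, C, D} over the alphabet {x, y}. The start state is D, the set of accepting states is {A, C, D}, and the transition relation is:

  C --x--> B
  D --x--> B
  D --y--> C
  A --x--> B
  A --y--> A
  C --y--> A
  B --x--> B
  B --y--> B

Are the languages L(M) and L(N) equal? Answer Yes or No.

Converting the expression M to a DFA (subset construction, then merging equivalent states) gives the minimal DFA with states {m0, m1}, start state m0, accepting states {m0} and transitions m0: x→m1, y→m0; m1: x→m1, y→m1.
Exploring the product automaton M × N from the start pair (m0, D), following both machines on each input symbol, reaches 4 state pairs: (m0, D), (m1, B), (m0, C), (m0, A).
M accepts in {m0} and N accepts in {A, C, D}. In every reachable pair the two components are either both accepting — (m0, D), (m0, C), (m0, A) — or both non-accepting, so no string is accepted by exactly one of the machines: L(M) \ L(N) and L(N) \ L(M) are both empty.
Hence every string is accepted by M iff it is accepted by N, and the two languages coincide.

Yes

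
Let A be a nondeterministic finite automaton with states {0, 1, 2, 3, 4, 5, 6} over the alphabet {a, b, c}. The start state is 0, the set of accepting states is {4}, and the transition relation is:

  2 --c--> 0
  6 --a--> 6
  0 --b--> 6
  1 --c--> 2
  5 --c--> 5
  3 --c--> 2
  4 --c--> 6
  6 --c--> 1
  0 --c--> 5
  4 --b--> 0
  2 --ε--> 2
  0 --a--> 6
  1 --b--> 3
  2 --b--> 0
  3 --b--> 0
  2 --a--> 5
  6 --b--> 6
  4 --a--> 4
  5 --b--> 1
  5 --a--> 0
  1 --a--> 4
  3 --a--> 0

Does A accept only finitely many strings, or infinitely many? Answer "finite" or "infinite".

State 0 is reachable from the start and can reach an accepting state, and it lies on the cycle 0 → 5 → 0.
Traversing that cycle any number of times yields accepted strings of unbounded length, so the language is infinite.

infinite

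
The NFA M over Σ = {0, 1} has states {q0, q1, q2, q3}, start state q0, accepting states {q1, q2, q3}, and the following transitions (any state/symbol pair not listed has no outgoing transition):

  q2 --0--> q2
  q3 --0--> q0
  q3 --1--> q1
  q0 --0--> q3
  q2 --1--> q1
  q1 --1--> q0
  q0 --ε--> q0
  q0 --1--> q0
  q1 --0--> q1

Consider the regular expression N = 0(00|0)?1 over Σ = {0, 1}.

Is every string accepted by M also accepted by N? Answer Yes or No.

The string 0 is in L(M) but not in L(N).
So L(M) ⊄ L(N).

No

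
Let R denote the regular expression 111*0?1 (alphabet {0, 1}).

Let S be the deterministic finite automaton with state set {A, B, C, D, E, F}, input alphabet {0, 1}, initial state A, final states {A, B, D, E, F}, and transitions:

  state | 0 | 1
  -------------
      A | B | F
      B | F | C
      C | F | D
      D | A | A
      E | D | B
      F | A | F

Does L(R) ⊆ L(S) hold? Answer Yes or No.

Yes

Converting the expression R to a DFA (subset construction, then merging equivalent states) gives the minimal DFA with states {r0, r1, r2, r3, r4, r5, r6}, start state r0, accepting states {r5, r6} and transitions r0: 0→r1, 1→r2; r1: 0→r1, 1→r1; r2: 0→r1, 1→r3; r3: 0→r4, 1→r5; r4: 0→r1, 1→r6; r5: 0→r4, 1→r5; r6: 0→r1, 1→r1.
Exploring the product automaton R × S from the start pair (r0, A), following both machines on each input symbol, reaches 11 state pairs: (r0, A), (r1, B), (r2, F), (r1, F), (r1, C), (r1, A), (r3, F), (r1, D), (r4, A), (r5, F), (r6, F).
R accepts in {r5, r6} and S accepts in {A, B, D, E, F}. The reachable pairs whose R-component is accepting are (r5, F), (r6, F); in each of them the S-component is accepting too, so the product for L(R) \ L(S) (R-component accepting, S-component rejecting) has no reachable accepting pair and the difference is empty.
Hence every string in L(R) is also in L(S).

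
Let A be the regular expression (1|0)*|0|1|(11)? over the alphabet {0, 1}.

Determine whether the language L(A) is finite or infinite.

infinite

The expression contains a Kleene star applied to a subexpression that matches at least one nonempty string, so it matches strings of unbounded length.
Hence L(A) is infinite.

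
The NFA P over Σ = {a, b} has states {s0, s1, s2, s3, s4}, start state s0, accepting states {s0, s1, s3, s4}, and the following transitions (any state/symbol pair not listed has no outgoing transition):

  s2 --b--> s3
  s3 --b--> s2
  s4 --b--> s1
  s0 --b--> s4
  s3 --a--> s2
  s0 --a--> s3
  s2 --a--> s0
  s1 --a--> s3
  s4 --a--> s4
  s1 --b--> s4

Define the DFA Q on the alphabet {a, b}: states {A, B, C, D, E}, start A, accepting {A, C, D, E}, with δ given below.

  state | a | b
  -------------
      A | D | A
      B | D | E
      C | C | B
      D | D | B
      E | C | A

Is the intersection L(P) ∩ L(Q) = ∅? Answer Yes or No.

No

The empty string ε is accepted by both P and Q.
Hence L(P) ∩ L(Q) ≠ ∅.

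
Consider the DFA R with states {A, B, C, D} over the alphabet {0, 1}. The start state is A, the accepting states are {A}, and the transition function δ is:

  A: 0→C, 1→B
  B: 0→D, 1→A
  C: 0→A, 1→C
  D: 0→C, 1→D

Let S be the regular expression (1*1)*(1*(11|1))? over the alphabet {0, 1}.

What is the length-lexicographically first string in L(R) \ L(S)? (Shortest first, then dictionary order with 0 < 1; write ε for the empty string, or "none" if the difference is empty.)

00

The string 00 is accepted by R but not by S.
No shorter string lies in the difference, and 00 is the lexicographically first length-2 string in L(R) \ L(S).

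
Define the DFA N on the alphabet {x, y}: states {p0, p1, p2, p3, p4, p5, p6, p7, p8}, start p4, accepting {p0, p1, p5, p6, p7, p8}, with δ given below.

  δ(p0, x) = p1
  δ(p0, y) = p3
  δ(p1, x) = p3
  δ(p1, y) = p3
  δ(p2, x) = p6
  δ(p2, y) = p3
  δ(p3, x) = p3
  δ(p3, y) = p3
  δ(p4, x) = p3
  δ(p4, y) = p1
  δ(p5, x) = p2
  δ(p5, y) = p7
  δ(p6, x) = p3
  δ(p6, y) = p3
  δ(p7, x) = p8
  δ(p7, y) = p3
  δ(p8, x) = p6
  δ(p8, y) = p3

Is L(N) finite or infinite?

finite

The useful states (reachable from p4 and able to reach an accepting state) are {p1, p4}.
Restricted to these states the transition graph has no cycle, so every accepting path has bounded length and L is finite.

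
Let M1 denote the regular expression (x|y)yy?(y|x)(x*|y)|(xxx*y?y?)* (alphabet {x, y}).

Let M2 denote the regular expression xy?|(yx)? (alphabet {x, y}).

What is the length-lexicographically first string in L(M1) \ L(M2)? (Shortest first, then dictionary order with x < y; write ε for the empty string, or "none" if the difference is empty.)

The string xx is accepted by M1 but not by M2.
No shorter string lies in the difference, and xx is the lexicographically first length-2 string in L(M1) \ L(M2).

xx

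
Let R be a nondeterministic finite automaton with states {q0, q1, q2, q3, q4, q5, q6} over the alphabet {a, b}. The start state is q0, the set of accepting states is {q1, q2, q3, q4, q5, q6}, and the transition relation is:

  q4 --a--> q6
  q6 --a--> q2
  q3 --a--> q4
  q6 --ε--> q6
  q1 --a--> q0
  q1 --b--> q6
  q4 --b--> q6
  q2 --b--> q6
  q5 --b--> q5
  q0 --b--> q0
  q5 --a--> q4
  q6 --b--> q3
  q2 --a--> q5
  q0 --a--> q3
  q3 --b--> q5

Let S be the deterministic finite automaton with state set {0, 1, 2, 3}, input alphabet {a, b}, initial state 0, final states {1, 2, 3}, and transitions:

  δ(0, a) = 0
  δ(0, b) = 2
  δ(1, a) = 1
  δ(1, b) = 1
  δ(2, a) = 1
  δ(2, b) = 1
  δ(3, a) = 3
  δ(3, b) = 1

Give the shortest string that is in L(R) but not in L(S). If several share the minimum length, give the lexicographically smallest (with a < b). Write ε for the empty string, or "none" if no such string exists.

a

The string a is accepted by R but not by S.
No shorter string lies in the difference, and a is the lexicographically first length-1 string in L(R) \ L(S).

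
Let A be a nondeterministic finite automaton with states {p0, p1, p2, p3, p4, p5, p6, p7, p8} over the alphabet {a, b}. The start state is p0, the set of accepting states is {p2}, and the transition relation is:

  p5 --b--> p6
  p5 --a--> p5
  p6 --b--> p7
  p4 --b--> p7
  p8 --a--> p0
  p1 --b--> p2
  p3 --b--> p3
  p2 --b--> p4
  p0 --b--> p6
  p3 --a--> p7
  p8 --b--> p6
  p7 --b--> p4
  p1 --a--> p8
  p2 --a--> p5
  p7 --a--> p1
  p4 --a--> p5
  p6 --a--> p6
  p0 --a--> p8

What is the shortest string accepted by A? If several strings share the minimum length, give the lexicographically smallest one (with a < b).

A breadth-first search from p0 reaches an accepting state first via the path p0 → p6 → p7 → p1 → p2 on input bbab.
No string of length < 4 is accepted (BFS exhausts all shorter strings without reaching an accepting state), and bbab is the lexicographically least accepting string of length 4.

bbab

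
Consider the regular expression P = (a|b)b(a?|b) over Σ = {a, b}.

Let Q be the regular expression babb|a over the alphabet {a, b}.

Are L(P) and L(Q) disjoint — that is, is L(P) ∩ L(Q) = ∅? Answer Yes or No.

Yes

Converting the expression P to a DFA (subset construction, then merging equivalent states) gives the minimal DFA with states {p0, p1, p2, p3, p4}, start state p0, accepting states {p3, p4} and transitions p0: a→p1, b→p1; p1: a→p2, b→p3; p2: a→p2, b→p2; p3: a→p4, b→p4; p4: a→p2, b→p2.
Converting the expression Q to a DFA (subset construction, then merging equivalent states) gives the minimal DFA with states {q0, q1, q2, q3, q4, q5}, start state q0, accepting states {q1} and transitions q0: a→q1, b→q2; q1: a→q3, b→q3; q2: a→q4, b→q3; q3: a→q3, b→q3; q4: a→q3, b→q5; q5: a→q3, b→q1.
Exploring the product automaton P × Q from the start pair (p0, q0), following both machines on each input symbol, reaches 9 state pairs: (p0, q0), (p1, q1), (p1, q2), (p2, q3), (p3, q3), (p2, q4), (p4, q3), (p2, q5), (p2, q1).
P accepts in {p3, p4} and Q accepts in {q1}; no reachable pair has both components accepting, so no string drives both machines to acceptance simultaneously and L(P) ∩ L(Q) = ∅.
So no string is accepted by both, and the intersection is empty.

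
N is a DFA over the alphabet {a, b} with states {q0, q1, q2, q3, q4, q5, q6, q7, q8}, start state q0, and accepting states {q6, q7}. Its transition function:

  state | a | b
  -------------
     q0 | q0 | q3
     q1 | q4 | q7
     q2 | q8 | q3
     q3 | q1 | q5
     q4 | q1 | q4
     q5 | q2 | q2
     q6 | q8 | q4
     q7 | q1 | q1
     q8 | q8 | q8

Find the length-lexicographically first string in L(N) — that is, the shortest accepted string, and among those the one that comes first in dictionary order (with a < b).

A breadth-first search from q0 reaches an accepting state first via the path q0 → q3 → q1 → q7 on input bab.
No string of length < 3 is accepted (BFS exhausts all shorter strings without reaching an accepting state), and bab is the lexicographically least accepting string of length 3.

bab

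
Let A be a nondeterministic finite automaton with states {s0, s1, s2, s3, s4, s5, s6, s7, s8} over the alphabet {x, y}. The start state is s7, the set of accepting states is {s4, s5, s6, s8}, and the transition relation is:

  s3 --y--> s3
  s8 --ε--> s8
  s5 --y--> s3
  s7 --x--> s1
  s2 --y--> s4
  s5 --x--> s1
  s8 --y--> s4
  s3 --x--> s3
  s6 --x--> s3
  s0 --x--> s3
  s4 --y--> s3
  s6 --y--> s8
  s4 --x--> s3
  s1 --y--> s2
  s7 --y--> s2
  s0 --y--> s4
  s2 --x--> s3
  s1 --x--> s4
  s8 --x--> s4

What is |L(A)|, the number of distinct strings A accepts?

3

The useful subgraph on states {s1, s2, s4, s7} is acyclic, so L(A) is finite; the longest accepting path visits 4 useful states, giving maximum string length 3.
Counting accepting paths from s7 by length: 2 of length 2, 1 of length 3. Total 3.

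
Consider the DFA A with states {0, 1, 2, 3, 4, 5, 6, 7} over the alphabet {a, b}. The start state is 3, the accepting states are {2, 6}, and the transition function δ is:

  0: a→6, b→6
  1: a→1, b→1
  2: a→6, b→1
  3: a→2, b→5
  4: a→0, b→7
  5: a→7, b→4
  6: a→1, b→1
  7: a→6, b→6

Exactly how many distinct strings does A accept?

8

The useful subgraph on states {0, 2, 3, 4, 5, 6, 7} is acyclic, so L(A) is finite; the longest accepting path visits 5 useful states, giving maximum string length 4.
Counting accepting paths from 3 by length: 1 of length 1, 1 of length 2, 2 of length 3, 4 of length 4. Total 8.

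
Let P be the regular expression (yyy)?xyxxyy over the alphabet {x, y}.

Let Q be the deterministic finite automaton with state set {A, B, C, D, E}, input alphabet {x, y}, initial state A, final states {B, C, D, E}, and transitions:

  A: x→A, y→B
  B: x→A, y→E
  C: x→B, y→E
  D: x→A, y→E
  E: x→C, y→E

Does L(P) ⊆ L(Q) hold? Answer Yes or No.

Yes

Converting the expression P to a DFA (subset construction, then merging equivalent states) gives the minimal DFA with states {p0, p1, p2, p3, p4, p5, p6, p7, p8, p9, p10}, start state p0, accepting states {p10} and transitions p0: x→p1, y→p2; p1: x→p3, y→p4; p2: x→p3, y→p5; p3: x→p3, y→p3; p4: x→p6, y→p3; p5: x→p3, y→p7; p6: x→p8, y→p3; p7: x→p1, y→p3; p8: x→p3, y→p9; p9: x→p3, y→p10; p10: x→p3, y→p3.
Exploring the product automaton P × Q from the start pair (p0, A), following both machines on each input symbol, reaches 19 state pairs: (p0, A), (p1, A), (p2, B), (p3, A), (p4, B), (p5, E), (p3, B), (p6, A), (p3, E), (p3, C), (p7, E), (p8, A), (p1, C), (p9, B), (p4, E), (p10, E), (p6, C), (p8, B), (p9, E).
P accepts in {p10} and Q accepts in {B, C, D, E}. The reachable pairs whose P-component is accepting are (p10, E); in each of them the Q-component is accepting too, so the product for L(P) \ L(Q) (P-component accepting, Q-component rejecting) has no reachable accepting pair and the difference is empty.
Hence every string in L(P) is also in L(Q).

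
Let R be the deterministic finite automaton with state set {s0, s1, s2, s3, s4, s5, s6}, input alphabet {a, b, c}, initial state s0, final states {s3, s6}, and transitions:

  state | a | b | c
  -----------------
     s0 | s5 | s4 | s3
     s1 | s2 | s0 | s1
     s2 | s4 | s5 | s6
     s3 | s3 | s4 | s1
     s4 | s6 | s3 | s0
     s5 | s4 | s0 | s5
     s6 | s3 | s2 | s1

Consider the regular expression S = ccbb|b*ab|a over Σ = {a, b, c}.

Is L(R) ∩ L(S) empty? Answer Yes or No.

Converting the expression S to a DFA (subset construction, then merging equivalent states) gives the minimal DFA with states {r0, r1, r2, r3, r4, r5, r6, r7}, start state r0, accepting states {r1, r5} and transitions r0: a→r1, b→r2, c→r3; r1: a→r4, b→r5, c→r4; r2: a→r6, b→r2, c→r4; r3: a→r4, b→r4, c→r7; r4: a→r4, b→r4, c→r4; r5: a→r4, b→r4, c→r4; r6: a→r4, b→r5, c→r4; r7: a→r4, b→r6, c→r4.
Exploring the product automaton R × S from the start pair (s0, r0), following both machines on each input symbol, reaches 19 state pairs: (s0, r0), (s5, r1), (s4, r2), (s3, r3), (s4, r4), (s0, r5), (s5, r4), (s6, r6), (s3, r2), (s0, r4), (s3, r4), (s1, r7), (s6, r4), (s2, r5), (s1, r4), (s3, r6), (s2, r4), (s0, r6), (s4, r5).
R accepts in {s3, s6} and S accepts in {r1, r5}; no reachable pair has both components accepting, so no string drives both machines to acceptance simultaneously and L(R) ∩ L(S) = ∅.
So no string is accepted by both, and the intersection is empty.

Yes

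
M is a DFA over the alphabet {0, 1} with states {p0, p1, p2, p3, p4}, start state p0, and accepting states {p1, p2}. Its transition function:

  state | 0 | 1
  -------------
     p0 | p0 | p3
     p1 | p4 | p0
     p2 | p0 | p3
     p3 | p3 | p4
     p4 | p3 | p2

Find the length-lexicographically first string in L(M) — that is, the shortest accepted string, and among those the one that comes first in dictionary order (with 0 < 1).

A breadth-first search from p0 reaches an accepting state first via the path p0 → p3 → p4 → p2 on input 111.
No string of length < 3 is accepted (BFS exhausts all shorter strings without reaching an accepting state), and 111 is the lexicographically least accepting string of length 3.

111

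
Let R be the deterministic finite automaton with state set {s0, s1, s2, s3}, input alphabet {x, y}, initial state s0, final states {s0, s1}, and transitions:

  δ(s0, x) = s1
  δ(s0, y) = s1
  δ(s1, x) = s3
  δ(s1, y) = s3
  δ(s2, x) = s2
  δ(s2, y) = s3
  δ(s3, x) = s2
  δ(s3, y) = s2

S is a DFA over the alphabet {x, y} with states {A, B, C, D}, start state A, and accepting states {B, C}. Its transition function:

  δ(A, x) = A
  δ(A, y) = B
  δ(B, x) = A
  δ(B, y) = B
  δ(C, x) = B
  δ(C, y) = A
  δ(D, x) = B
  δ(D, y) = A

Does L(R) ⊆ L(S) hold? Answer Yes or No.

The empty string ε is in L(R) but not in L(S).
So L(R) ⊄ L(S).

No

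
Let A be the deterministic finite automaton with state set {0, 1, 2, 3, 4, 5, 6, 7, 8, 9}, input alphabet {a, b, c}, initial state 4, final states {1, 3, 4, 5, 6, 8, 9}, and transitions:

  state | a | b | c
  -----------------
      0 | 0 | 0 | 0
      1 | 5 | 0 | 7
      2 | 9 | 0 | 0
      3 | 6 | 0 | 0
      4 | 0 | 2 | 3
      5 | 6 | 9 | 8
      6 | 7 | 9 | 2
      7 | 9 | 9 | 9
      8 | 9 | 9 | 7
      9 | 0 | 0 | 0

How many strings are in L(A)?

The useful subgraph on states {2, 3, 4, 6, 7, 9} is acyclic, so L(A) is finite; the longest accepting path visits 5 useful states, giving maximum string length 4.
Counting accepting paths from 4 by length: 1 of length 0, 1 of length 1, 2 of length 2, 1 of length 3, 4 of length 4. Total 9.

9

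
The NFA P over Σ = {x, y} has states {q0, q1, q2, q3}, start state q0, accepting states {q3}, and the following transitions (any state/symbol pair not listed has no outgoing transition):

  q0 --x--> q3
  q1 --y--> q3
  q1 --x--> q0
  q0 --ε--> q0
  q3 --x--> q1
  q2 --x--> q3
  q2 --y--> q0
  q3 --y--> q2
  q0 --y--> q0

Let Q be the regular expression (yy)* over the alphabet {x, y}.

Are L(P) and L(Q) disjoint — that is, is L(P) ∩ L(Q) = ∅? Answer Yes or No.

Yes

Converting the expression Q to a DFA (subset construction, then merging equivalent states) gives the minimal DFA with states {r0, r1, r2}, start state r0, accepting states {r0} and transitions r0: x→r1, y→r2; r1: x→r1, y→r1; r2: x→r1, y→r0.
Exploring the product automaton P × Q from the start pair (q0, r0), following both machines on each input symbol, reaches 6 state pairs: (q0, r0), (q3, r1), (q0, r2), (q1, r1), (q2, r1), (q0, r1).
P accepts in {q3} and Q accepts in {r0}; no reachable pair has both components accepting, so no string drives both machines to acceptance simultaneously and L(P) ∩ L(Q) = ∅.
So no string is accepted by both, and the intersection is empty.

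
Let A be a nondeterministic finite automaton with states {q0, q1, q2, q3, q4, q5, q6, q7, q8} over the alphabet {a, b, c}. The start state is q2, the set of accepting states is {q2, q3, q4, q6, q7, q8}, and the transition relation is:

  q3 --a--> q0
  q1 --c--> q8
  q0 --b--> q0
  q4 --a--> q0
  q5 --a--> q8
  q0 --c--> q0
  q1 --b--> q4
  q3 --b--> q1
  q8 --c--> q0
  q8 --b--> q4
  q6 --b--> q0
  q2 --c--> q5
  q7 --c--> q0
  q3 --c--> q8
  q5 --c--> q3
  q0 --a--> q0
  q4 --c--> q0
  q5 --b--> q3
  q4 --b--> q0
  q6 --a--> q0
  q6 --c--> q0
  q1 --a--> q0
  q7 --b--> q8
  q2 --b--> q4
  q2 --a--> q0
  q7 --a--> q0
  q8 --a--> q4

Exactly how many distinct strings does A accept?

The useful subgraph on states {q1, q2, q3, q4, q5, q8} is acyclic, so L(A) is finite; the longest accepting path visits 6 useful states, giving maximum string length 5.
Counting accepting paths from q2 by length: 1 of length 0, 1 of length 1, 3 of length 2, 4 of length 3, 8 of length 4, 4 of length 5. Total 21.

21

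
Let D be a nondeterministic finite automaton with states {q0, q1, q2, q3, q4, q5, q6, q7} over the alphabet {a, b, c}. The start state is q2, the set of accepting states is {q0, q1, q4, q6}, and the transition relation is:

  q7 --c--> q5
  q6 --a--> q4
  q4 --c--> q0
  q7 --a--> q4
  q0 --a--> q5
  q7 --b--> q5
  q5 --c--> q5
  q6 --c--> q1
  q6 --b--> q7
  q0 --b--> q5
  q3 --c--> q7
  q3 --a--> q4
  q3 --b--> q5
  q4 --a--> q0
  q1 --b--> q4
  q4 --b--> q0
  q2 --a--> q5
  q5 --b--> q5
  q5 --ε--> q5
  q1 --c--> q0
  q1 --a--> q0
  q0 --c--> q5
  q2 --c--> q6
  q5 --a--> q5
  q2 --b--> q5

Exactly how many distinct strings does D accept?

16

The useful subgraph on states {q0, q1, q2, q4, q6, q7} is acyclic, so L(D) is finite; the longest accepting path visits 5 useful states, giving maximum string length 4.
Counting accepting paths from q2 by length: 1 of length 1, 2 of length 2, 7 of length 3, 6 of length 4. Total 16.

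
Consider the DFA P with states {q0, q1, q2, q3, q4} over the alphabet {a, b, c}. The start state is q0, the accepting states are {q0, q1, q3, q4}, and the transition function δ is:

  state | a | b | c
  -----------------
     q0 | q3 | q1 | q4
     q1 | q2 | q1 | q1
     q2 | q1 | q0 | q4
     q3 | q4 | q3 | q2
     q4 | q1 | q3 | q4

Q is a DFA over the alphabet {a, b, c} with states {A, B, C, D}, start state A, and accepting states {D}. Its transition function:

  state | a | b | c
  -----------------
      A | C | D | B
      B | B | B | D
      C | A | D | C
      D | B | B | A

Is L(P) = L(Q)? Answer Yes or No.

The empty string ε is accepted by P but rejected by Q.
So L(P) ≠ L(Q).

No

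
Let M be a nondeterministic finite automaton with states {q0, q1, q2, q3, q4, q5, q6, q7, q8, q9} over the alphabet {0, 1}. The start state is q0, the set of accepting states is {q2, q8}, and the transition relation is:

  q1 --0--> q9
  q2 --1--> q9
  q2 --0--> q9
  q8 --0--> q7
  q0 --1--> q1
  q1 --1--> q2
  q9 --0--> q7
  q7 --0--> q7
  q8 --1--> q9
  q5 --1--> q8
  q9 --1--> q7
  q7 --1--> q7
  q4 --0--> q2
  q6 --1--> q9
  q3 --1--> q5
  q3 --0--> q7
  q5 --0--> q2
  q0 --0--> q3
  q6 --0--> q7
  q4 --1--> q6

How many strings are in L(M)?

3

The useful subgraph on states {q0, q1, q2, q3, q5, q8} is acyclic, so L(M) is finite; the longest accepting path visits 4 useful states, giving maximum string length 3.
Counting accepting paths from q0 by length: 1 of length 2, 2 of length 3. Total 3.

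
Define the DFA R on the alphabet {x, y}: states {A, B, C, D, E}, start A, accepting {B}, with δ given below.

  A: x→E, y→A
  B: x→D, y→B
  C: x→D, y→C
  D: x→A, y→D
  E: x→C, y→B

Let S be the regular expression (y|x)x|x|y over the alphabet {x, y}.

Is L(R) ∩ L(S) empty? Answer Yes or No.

Converting the expression S to a DFA (subset construction, then merging equivalent states) gives the minimal DFA with states {s0, s1, s2, s3}, start state s0, accepting states {s1, s2} and transitions s0: x→s1, y→s1; s1: x→s2, y→s3; s2: x→s3, y→s3; s3: x→s3, y→s3.
Exploring the product automaton R × S from the start pair (A, s0), following both machines on each input symbol, reaches 10 state pairs: (A, s0), (E, s1), (A, s1), (C, s2), (B, s3), (E, s2), (A, s3), (D, s3), (C, s3), (E, s3).
R accepts in {B} and S accepts in {s1, s2}; no reachable pair has both components accepting, so no string drives both machines to acceptance simultaneously and L(R) ∩ L(S) = ∅.
So no string is accepted by both, and the intersection is empty.

Yes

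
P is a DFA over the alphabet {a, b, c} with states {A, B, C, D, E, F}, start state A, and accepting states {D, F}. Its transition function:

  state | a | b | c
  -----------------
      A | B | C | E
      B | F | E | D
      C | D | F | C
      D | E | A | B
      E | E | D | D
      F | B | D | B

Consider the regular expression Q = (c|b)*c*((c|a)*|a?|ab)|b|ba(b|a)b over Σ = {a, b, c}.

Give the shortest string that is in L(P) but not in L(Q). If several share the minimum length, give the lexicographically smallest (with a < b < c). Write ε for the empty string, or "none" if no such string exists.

The string aab is accepted by P but not by Q.
No shorter string lies in the difference, and aab is the lexicographically first length-3 string in L(P) \ L(Q).

aab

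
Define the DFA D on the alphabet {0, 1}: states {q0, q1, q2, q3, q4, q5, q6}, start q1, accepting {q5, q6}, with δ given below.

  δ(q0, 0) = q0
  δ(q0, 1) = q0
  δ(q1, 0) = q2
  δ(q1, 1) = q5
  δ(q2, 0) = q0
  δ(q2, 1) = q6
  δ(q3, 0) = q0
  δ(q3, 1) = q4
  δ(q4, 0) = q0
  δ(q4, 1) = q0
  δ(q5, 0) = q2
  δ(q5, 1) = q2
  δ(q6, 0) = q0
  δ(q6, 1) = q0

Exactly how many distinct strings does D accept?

The useful subgraph on states {q1, q2, q5, q6} is acyclic, so L(D) is finite; the longest accepting path visits 4 useful states, giving maximum string length 3.
Counting accepting paths from q1 by length: 1 of length 1, 1 of length 2, 2 of length 3. Total 4.

4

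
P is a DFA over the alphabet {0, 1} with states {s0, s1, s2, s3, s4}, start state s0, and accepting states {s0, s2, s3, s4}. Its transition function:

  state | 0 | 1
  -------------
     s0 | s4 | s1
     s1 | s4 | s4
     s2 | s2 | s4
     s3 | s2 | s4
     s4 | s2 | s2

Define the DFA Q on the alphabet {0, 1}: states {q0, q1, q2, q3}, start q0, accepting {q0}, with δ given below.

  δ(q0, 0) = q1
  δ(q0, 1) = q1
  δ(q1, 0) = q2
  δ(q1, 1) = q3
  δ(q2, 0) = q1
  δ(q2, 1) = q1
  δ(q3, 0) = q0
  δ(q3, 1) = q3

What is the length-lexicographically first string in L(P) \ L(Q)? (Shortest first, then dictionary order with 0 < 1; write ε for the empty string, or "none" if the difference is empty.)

0

The string 0 is accepted by P but not by Q.
No shorter string lies in the difference, and 0 is the lexicographically first length-1 string in L(P) \ L(Q).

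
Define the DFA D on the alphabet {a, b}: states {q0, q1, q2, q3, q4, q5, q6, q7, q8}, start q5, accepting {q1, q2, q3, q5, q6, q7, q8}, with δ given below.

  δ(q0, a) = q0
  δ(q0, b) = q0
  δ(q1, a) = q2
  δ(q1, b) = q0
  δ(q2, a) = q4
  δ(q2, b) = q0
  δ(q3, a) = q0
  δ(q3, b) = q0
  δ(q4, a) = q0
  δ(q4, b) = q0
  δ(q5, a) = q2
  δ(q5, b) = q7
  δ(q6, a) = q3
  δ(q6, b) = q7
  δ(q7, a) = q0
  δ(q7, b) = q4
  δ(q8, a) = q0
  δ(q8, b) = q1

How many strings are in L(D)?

The useful subgraph on states {q2, q5, q7} is acyclic, so L(D) is finite; the longest accepting path visits 2 useful states, giving maximum string length 1.
Counting accepting paths from q5 by length: 1 of length 0, 2 of length 1. Total 3.

3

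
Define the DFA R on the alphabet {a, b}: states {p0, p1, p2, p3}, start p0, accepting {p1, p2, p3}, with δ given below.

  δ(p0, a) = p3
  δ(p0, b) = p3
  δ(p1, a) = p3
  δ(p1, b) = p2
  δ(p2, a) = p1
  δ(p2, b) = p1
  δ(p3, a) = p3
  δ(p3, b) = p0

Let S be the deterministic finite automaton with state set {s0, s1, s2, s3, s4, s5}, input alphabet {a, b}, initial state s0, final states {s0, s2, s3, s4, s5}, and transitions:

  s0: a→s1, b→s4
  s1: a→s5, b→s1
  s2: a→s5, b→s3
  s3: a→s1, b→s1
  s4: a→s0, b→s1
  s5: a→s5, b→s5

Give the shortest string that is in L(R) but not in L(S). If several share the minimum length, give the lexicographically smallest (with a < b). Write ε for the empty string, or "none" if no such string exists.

The string a is accepted by R but not by S.
No shorter string lies in the difference, and a is the lexicographically first length-1 string in L(R) \ L(S).

a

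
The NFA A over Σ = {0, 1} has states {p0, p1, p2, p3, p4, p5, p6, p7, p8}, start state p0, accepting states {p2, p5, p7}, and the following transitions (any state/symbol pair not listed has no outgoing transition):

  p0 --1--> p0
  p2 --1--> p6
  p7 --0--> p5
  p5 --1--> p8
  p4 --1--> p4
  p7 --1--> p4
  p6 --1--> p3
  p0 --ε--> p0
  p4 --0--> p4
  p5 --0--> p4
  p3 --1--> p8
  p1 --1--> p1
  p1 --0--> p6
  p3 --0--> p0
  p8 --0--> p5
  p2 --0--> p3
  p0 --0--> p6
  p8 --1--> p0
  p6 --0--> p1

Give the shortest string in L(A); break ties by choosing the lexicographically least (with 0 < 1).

0110

A breadth-first search from p0 reaches an accepting state first via the path p0 → p6 → p3 → p8 → p5 on input 0110.
No string of length < 4 is accepted (BFS exhausts all shorter strings without reaching an accepting state), and 0110 is the lexicographically least accepting string of length 4.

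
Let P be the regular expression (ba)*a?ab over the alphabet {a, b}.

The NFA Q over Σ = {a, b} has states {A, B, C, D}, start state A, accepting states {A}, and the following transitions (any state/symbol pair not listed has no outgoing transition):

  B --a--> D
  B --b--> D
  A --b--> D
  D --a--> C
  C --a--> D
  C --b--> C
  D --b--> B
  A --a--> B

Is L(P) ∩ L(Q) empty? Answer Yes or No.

Converting the expression P to a DFA (subset construction, then merging equivalent states) gives the minimal DFA with states {p0, p1, p2, p3, p4, p5}, start state p0, accepting states {p4} and transitions p0: a→p1, b→p2; p1: a→p3, b→p4; p2: a→p0, b→p5; p3: a→p5, b→p4; p4: a→p5, b→p5; p5: a→p5, b→p5.
Exploring the product automaton P × Q from the start pair (p0, A), following both machines on each input symbol, reaches 17 state pairs: (p0, A), (p1, B), (p2, D), (p3, D), (p4, D), (p0, C), (p5, B), (p5, C), (p4, B), (p1, D), (p2, C), (p5, D), (p3, C), (p0, D), (p4, C), (p1, C), (p2, B).
P accepts in {p4} and Q accepts in {A}; no reachable pair has both components accepting, so no string drives both machines to acceptance simultaneously and L(P) ∩ L(Q) = ∅.
So no string is accepted by both, and the intersection is empty.

Yes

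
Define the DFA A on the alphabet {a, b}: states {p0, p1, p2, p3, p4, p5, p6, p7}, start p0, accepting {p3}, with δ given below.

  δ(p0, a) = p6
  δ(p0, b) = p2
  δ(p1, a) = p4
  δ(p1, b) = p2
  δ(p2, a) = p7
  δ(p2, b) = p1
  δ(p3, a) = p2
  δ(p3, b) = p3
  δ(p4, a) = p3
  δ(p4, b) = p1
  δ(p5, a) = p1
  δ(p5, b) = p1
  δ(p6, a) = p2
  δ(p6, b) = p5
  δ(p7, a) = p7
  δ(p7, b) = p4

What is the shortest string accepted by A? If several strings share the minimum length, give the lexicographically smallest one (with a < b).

A breadth-first search from p0 reaches an accepting state first via the path p0 → p2 → p7 → p4 → p3 on input baba.
No string of length < 4 is accepted (BFS exhausts all shorter strings without reaching an accepting state), and baba is the lexicographically least accepting string of length 4.

baba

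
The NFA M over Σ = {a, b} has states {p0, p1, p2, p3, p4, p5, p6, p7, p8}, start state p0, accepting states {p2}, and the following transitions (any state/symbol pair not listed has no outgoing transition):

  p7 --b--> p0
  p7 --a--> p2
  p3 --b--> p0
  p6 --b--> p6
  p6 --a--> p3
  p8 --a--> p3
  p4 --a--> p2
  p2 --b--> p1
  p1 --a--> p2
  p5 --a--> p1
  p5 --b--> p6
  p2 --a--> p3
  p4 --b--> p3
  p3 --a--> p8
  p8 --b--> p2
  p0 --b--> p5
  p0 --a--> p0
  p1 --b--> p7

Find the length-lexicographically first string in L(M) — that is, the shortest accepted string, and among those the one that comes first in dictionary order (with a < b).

A breadth-first search from p0 reaches an accepting state first via the path p0 → p5 → p1 → p2 on input baa.
No string of length < 3 is accepted (BFS exhausts all shorter strings without reaching an accepting state), and baa is the lexicographically least accepting string of length 3.

baa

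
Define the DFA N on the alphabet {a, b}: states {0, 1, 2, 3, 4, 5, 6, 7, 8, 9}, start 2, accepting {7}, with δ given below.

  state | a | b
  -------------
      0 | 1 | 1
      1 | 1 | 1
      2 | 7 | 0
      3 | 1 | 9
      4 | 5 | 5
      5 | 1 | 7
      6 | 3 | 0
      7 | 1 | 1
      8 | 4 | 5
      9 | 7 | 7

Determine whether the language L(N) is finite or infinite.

finite

The useful states (reachable from 2 and able to reach an accepting state) are {2, 7}.
Restricted to these states the transition graph has no cycle, so every accepting path has bounded length and L is finite.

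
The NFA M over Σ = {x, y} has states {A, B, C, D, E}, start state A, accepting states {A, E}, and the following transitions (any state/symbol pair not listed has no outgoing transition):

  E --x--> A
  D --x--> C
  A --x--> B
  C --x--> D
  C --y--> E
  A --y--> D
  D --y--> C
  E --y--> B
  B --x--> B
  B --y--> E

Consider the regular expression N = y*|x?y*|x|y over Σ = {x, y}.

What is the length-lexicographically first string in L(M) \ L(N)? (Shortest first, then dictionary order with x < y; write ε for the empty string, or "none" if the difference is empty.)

The string xxy is accepted by M but not by N.
No shorter string lies in the difference, and xxy is the lexicographically first length-3 string in L(M) \ L(N).

xxy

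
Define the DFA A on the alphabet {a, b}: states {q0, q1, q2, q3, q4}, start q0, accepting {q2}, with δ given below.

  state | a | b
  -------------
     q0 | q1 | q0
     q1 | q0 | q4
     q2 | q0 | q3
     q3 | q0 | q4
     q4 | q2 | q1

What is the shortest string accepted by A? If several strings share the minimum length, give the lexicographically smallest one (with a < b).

aba

A breadth-first search from q0 reaches an accepting state first via the path q0 → q1 → q4 → q2 on input aba.
No string of length < 3 is accepted (BFS exhausts all shorter strings without reaching an accepting state), and aba is the lexicographically least accepting string of length 3.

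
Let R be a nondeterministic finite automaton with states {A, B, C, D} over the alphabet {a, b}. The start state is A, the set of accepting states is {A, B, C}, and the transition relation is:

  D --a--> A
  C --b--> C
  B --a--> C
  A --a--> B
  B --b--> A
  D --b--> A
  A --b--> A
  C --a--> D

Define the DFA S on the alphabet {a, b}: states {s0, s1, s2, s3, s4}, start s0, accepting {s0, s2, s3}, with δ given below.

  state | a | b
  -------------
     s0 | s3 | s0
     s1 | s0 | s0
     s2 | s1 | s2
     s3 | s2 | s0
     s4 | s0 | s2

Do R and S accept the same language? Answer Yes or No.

Exploring the product automaton R × S from the start pair (A, s0), following both machines on each input symbol, reaches 4 state pairs: (A, s0), (B, s3), (C, s2), (D, s1).
R accepts in {A, B, C} and S accepts in {s0, s2, s3}. In every reachable pair the two components are either both accepting — (A, s0), (B, s3), (C, s2) — or both non-accepting, so no string is accepted by exactly one of the machines: L(R) \ L(S) and L(S) \ L(R) are both empty.
Hence every string is accepted by R iff it is accepted by S, and the two languages coincide.

Yes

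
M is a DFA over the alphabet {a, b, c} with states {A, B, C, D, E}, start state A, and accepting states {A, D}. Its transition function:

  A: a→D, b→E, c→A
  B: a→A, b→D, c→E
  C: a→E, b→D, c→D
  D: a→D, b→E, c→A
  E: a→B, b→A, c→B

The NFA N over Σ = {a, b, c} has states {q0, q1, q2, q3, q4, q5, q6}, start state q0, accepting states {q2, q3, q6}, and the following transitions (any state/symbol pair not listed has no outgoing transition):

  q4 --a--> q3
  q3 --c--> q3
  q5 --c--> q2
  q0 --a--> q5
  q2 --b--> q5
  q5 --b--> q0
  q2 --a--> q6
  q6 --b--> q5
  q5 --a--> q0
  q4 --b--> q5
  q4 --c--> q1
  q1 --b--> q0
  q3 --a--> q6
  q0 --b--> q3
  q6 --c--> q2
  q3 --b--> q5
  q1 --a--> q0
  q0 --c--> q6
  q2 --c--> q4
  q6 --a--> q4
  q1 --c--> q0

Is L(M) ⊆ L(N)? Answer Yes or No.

The empty string ε is in L(M) but not in L(N).
So L(M) ⊄ L(N).

No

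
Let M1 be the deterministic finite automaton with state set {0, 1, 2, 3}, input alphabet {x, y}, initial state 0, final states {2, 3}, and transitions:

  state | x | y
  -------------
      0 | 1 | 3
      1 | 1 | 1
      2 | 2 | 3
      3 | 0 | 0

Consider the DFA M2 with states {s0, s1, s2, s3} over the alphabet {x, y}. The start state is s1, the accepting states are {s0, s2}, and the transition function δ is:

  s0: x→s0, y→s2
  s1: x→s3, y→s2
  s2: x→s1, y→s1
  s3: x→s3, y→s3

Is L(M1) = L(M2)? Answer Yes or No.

Yes

Exploring the product automaton M1 × M2 from the start pair (0, s1), following both machines on each input symbol, reaches 3 state pairs: (0, s1), (1, s3), (3, s2).
M1 accepts in {2, 3} and M2 accepts in {s0, s2}. In every reachable pair the two components are either both accepting — (3, s2) — or both non-accepting, so no string is accepted by exactly one of the machines: L(M1) \ L(M2) and L(M2) \ L(M1) are both empty.
Hence every string is accepted by M1 iff it is accepted by M2, and the two languages coincide.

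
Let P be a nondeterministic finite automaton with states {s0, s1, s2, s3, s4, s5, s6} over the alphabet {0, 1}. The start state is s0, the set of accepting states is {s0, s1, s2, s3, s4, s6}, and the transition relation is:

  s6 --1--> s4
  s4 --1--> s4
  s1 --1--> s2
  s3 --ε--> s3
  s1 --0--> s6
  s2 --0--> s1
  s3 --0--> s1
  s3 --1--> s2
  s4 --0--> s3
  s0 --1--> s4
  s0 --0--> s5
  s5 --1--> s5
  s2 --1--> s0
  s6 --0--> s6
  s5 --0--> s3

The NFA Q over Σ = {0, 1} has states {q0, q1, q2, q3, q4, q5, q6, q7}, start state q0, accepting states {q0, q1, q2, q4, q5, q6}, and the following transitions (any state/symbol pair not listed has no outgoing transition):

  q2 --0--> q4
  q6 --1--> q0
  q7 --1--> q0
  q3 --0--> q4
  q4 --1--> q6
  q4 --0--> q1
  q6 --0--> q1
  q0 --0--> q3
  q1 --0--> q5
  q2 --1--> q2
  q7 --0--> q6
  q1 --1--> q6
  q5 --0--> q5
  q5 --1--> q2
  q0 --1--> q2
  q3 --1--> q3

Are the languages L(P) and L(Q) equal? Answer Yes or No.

Exploring the product automaton P × Q from the start pair (s0, q0), following both machines on each input symbol, reaches 7 state pairs: (s0, q0), (s5, q3), (s4, q2), (s3, q4), (s1, q1), (s2, q6), (s6, q5).
P accepts in {s0, s1, s2, s3, s4, s6} and Q accepts in {q0, q1, q2, q4, q5, q6}. In every reachable pair the two components are either both accepting — (s0, q0), (s4, q2), (s3, q4), (s1, q1), (s2, q6), (s6, q5) — or both non-accepting, so no string is accepted by exactly one of the machines: L(P) \ L(Q) and L(Q) \ L(P) are both empty.
Hence every string is accepted by P iff it is accepted by Q, and the two languages coincide.

Yes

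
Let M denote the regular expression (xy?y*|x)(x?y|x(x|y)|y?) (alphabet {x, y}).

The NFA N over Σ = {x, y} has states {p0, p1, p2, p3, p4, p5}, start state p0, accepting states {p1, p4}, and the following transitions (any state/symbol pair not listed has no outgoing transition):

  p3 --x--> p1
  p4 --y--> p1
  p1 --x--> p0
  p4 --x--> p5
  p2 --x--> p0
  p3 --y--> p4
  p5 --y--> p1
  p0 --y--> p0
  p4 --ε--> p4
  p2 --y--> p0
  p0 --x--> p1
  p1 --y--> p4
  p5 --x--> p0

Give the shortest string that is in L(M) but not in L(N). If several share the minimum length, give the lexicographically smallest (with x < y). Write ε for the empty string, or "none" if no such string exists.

xxy

The string xxy is accepted by M but not by N.
No shorter string lies in the difference, and xxy is the lexicographically first length-3 string in L(M) \ L(N).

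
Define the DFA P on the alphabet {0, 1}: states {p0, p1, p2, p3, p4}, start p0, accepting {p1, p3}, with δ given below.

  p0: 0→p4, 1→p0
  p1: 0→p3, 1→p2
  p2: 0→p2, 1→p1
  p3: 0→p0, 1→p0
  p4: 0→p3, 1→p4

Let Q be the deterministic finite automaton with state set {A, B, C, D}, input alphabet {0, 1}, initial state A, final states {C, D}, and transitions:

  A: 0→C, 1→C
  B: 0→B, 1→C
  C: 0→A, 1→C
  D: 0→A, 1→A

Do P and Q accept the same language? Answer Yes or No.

No

The string 00 is accepted by P but rejected by Q.
So L(P) ≠ L(Q).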